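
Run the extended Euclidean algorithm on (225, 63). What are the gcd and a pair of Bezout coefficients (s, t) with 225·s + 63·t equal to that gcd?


Euclidean algorithm on (225, 63) — divide until remainder is 0:
  225 = 3 · 63 + 36
  63 = 1 · 36 + 27
  36 = 1 · 27 + 9
  27 = 3 · 9 + 0
gcd(225, 63) = 9.
Track Bezout coefficients alongside the remainders: start with r₀ = 225 = a·1 + b·0 (s = 1, t = 0) and r₁ = 63 = a·0 + b·1 (s = 0, t = 1); each new remainder r_{k+1} = r_{k-1} − q_k·r_k inherits s_{k+1} = s_{k-1} − q_k·s_k, t_{k+1} = t_{k-1} − q_k·t_k, so r_k = a·s_k + b·t_k at every step:
  q = 3: r = 36, s = 1 − 3·0 = 1, t = 0 − 3·1 = -3  (check: 225·1 + 63·(-3) = 36)
  q = 1: r = 27, s = 0 − 1·1 = -1, t = 1 − 1·(-3) = 4  (check: 225·(-1) + 63·4 = 27)
  q = 1: r = 9, s = 1 − 1·(-1) = 2, t = -3 − 1·4 = -7  (check: 225·2 + 63·(-7) = 9)
The row with r = 9 (the gcd) gives the Bezout coefficients s = 2, t = -7.
Result: 225 · (2) + 63 · (-7) = 9.

gcd(225, 63) = 9; s = 2, t = -7 (check: 225·2 + 63·(-7) = 9).


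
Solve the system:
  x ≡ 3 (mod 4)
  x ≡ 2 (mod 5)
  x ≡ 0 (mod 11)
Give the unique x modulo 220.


Moduli 4, 5, 11 are pairwise coprime; by CRT there is a unique solution modulo M = 4 · 5 · 11 = 220.
Solve pairwise, accumulating the modulus:
  Start with x ≡ 3 (mod 4).
  Combine with x ≡ 2 (mod 5): since gcd(4, 5) = 1, we get a unique residue mod 20.
    Write x = 3 + 4·t and substitute into x ≡ 2 (mod 5): 4·t ≡ 2 − 3 = -1 (mod 5).
    Reduce coefficients mod 5: 4·t ≡ 4 (mod 5).
    The inverse of 4 mod 5 is 4 (since 4·4 = 16 = 3·5 + 1), so t ≡ 4·4 = 16 ≡ 1 (mod 5).
    Then x = 3 + 4·1 = 7, valid modulo lcm(4, 5) = 20: x ≡ 7 (mod 20).
  Combine with x ≡ 0 (mod 11): since gcd(20, 11) = 1, we get a unique residue mod 220.
    Write x = 7 + 20·t and substitute into x ≡ 0 (mod 11): 20·t ≡ 0 − 7 = -7 (mod 11).
    Reduce coefficients mod 11: 9·t ≡ 4 (mod 11).
    The inverse of 9 mod 11 is 5 (since 9·5 = 45 = 4·11 + 1), so t ≡ 5·4 = 20 ≡ 9 (mod 11).
    Then x = 7 + 20·9 = 187, valid modulo lcm(20, 11) = 220: x ≡ 187 (mod 220).
Verify: 187 mod 4 = 3 ✓, 187 mod 5 = 2 ✓, 187 mod 11 = 0 ✓.

x ≡ 187 (mod 220).


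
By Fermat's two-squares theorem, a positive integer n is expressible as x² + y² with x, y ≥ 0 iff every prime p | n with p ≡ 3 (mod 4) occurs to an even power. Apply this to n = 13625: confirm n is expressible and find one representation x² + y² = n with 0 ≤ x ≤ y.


Step 1: Factor n = 13625 = 5^3 · 109.
Step 2: Check the mod-4 condition on each prime factor: 5 ≡ 1 (mod 4), exponent 3; 109 ≡ 1 (mod 4), exponent 1.
All primes ≡ 3 (mod 4) appear to even exponent (or don't appear), so by the two-squares theorem n IS expressible as a sum of two squares.
Step 3: Build a representation. Group n = k² · m with k = 5 and m = 5 · 109 = 545 (a product of primes ≡ 1 (mod 4)); a representation of m scales to one of n via (k·x)² + (k·y)² = k²(x² + y²). Each prime p ≡ 1 (mod 4) is itself a sum of two squares; find a² by testing p − a² for a perfect square:
  5: 5 − 1² = 4 = 2² ⇒ 5 = 1² + 2².
  109: 109 − 1² = 108, 109 − 2² = 105, 109 − 3² = 100 = 10² ⇒ 109 = 3² + 10².
  Combine using the Brahmagupta–Fibonacci identity (a² + b²)(c² + d²) = (ac − bd)² + (ad + bc)² = (ac + bd)² + (ad − bc)²:
  5 · 109 = 545: from (1² + 2²)(3² + 10²), take (1·3 − 2·10, 1·10 + 2·3) = (3 − 20, 10 + 6) = (-17, 16); dropping signs (only squares matter) gives (17, 16); check 17² + 16² = 289 + 256 = 545 ✓.
  Scale by k = 5: (5·17, 5·16) = (85, 80).
Step 4: Order so x ≤ y and verify: 80² + 85² = 6400 + 7225 = 13625 = n. ✓

n = 13625 = 80² + 85² (one valid representation with x ≤ y).


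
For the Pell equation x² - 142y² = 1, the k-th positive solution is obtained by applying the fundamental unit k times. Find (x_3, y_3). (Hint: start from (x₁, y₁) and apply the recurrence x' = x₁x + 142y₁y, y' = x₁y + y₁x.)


Step 1: Find the fundamental solution (x₁, y₁) of x² - 142y² = 1.
  Expand √142 as a continued fraction. a₀ = ⌊√142⌋ = 11; iterate m_{k+1} = d_k·a_k − m_k, d_{k+1} = (142 − m_{k+1}²)/d_k, a_{k+1} = ⌊(a₀ + m_{k+1})/d_{k+1}⌋ (starting m₀ = 0, d₀ = 1), with convergents p_k = a_k·p_{k-1} + p_{k-2}, q_k = a_k·q_{k-1} + q_{k-2} (p₋₁ = 1, q₋₁ = 0):
  k = 0: a₀ = 11; p₀/q₀ = 11/1; p₀² − 142·q₀² = 121 − 142 = -21.
  k = 1: m = 11, d = 21, a = ⌊(11 + 11)/21⌋ = 1; p/q = (1·11 + 1)/(1·1 + 0) = 12/1; p² − 142·q² = 144 − 142 = 2.
  k = 2: m = 10, d = 2, a = ⌊(11 + 10)/2⌋ = 10; p/q = (10·12 + 11)/(10·1 + 1) = 131/11; p² − 142·q² = 17161 − 17182 = -21.
  k = 3: m = 10, d = 21, a = ⌊(11 + 10)/21⌋ = 1; p/q = (1·131 + 12)/(1·11 + 1) = 143/12; p² − 142·q² = 20449 − 20448 = 1.
  The first convergent with p² − 142·q² = 1 gives the fundamental solution (x₁, y₁) = (143, 12).
Step 2: Apply the recurrence (x_{n+1}, y_{n+1}) = (x₁x_n + 142y₁y_n, x₁y_n + y₁x_n) repeatedly.
  From (x_1, y_1) = (143, 12): x_2 = 143·143 + 142·12·12 = 40897; y_2 = 143·12 + 12·143 = 3432.
  From (x_2, y_2) = (40897, 3432): x_3 = 143·40897 + 142·12·3432 = 11696399; y_3 = 143·3432 + 12·40897 = 981540.
Step 3: Verify x_3² - 142·y_3² = 136805749567201 - 136805749567200 = 1 (should be 1). ✓

(x_1, y_1) = (143, 12); (x_3, y_3) = (11696399, 981540).


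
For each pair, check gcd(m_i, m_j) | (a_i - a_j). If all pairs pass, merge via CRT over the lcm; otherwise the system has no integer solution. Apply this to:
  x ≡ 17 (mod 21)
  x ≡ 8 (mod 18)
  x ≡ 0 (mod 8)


Moduli 21, 18, 8 are not pairwise coprime, so CRT works modulo lcm(m_i) when all pairwise compatibility conditions hold.
Pairwise compatibility: gcd(m_i, m_j) must divide a_i - a_j for every pair.
Merge one congruence at a time:
  Start: x ≡ 17 (mod 21).
  Combine with x ≡ 8 (mod 18): gcd(21, 18) = 3; 8 - 17 = -9, which IS divisible by 3, so compatible.
    Write x = 17 + 21·t and substitute into x ≡ 8 (mod 18): 21·t ≡ 8 − 17 = -9 (mod 18).
    Divide the congruence (and modulus) by g = 3: 7·t ≡ -3 (mod 6).
    Reduce coefficients mod 6: 1·t ≡ 3 (mod 6).
    So t ≡ 3 (mod 6).
    Then x = 17 + 21·3 = 80, valid modulo lcm(21, 18) = 126: x ≡ 80 (mod 126).
  Combine with x ≡ 0 (mod 8): gcd(126, 8) = 2; 0 - 80 = -80, which IS divisible by 2, so compatible.
    Write x = 80 + 126·t and substitute into x ≡ 0 (mod 8): 126·t ≡ 0 − 80 = -80 (mod 8).
    Divide the congruence (and modulus) by g = 2: 63·t ≡ -40 (mod 4).
    Reduce coefficients mod 4: 3·t ≡ 0 (mod 4).
    The inverse of 3 mod 4 is 3 (since 3·3 = 9 = 2·4 + 1), so t ≡ 3·0 = 0 ≡ 0 (mod 4).
    Then x = 80 + 126·0 = 80, valid modulo lcm(126, 8) = 504: x ≡ 80 (mod 504).
Verify: 80 mod 21 = 17, 80 mod 18 = 8, 80 mod 8 = 0.

x ≡ 80 (mod 504).


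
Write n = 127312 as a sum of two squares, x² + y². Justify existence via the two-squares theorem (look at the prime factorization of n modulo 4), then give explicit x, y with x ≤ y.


Step 1: Factor n = 127312 = 2^4 · 73 · 109.
Step 2: Check the mod-4 condition on each prime factor: 2 = 2 (special); 73 ≡ 1 (mod 4), exponent 1; 109 ≡ 1 (mod 4), exponent 1.
All primes ≡ 3 (mod 4) appear to even exponent (or don't appear), so by the two-squares theorem n IS expressible as a sum of two squares.
Step 3: Build a representation. Group n = k² · m with k = 4 and m = 73 · 109 = 7957 (a product of primes ≡ 1 (mod 4)); a representation of m scales to one of n via (k·x)² + (k·y)² = k²(x² + y²). Each prime p ≡ 1 (mod 4) is itself a sum of two squares; find a² by testing p − a² for a perfect square:
  73: 73 − 1² = 72, 73 − 2² = 69, 73 − 3² = 64 = 8² ⇒ 73 = 3² + 8².
  109: 109 − 1² = 108, 109 − 2² = 105, 109 − 3² = 100 = 10² ⇒ 109 = 3² + 10².
  Combine using the Brahmagupta–Fibonacci identity (a² + b²)(c² + d²) = (ac − bd)² + (ad + bc)² = (ac + bd)² + (ad − bc)²:
  73 · 109 = 7957: from (3² + 8²)(3² + 10²), take (3·3 − 8·10, 3·10 + 8·3) = (9 − 80, 30 + 24) = (-71, 54); dropping signs (only squares matter) gives (71, 54); check 71² + 54² = 5041 + 2916 = 7957 ✓.
  Scale by k = 4: (4·71, 4·54) = (284, 216).
Step 4: Order so x ≤ y and verify: 216² + 284² = 46656 + 80656 = 127312 = n. ✓

n = 127312 = 216² + 284² (one valid representation with x ≤ y).


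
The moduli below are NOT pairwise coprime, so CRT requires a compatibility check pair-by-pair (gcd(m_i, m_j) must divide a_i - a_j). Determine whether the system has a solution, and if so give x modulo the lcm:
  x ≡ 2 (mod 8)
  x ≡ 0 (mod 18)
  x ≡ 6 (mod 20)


Moduli 8, 18, 20 are not pairwise coprime, so CRT works modulo lcm(m_i) when all pairwise compatibility conditions hold.
Pairwise compatibility: gcd(m_i, m_j) must divide a_i - a_j for every pair.
Merge one congruence at a time:
  Start: x ≡ 2 (mod 8).
  Combine with x ≡ 0 (mod 18): gcd(8, 18) = 2; 0 - 2 = -2, which IS divisible by 2, so compatible.
    Write x = 2 + 8·t and substitute into x ≡ 0 (mod 18): 8·t ≡ 0 − 2 = -2 (mod 18).
    Divide the congruence (and modulus) by g = 2: 4·t ≡ -1 (mod 9).
    Reduce coefficients mod 9: 4·t ≡ 8 (mod 9).
    The inverse of 4 mod 9 is 7 (since 4·7 = 28 = 3·9 + 1), so t ≡ 7·8 = 56 ≡ 2 (mod 9).
    Then x = 2 + 8·2 = 18, valid modulo lcm(8, 18) = 72: x ≡ 18 (mod 72).
  Combine with x ≡ 6 (mod 20): gcd(72, 20) = 4; 6 - 18 = -12, which IS divisible by 4, so compatible.
    Write x = 18 + 72·t and substitute into x ≡ 6 (mod 20): 72·t ≡ 6 − 18 = -12 (mod 20).
    Divide the congruence (and modulus) by g = 4: 18·t ≡ -3 (mod 5).
    Reduce coefficients mod 5: 3·t ≡ 2 (mod 5).
    The inverse of 3 mod 5 is 2 (since 3·2 = 6 = 1·5 + 1), so t ≡ 2·2 = 4 ≡ 4 (mod 5).
    Then x = 18 + 72·4 = 306, valid modulo lcm(72, 20) = 360: x ≡ 306 (mod 360).
Verify: 306 mod 8 = 2, 306 mod 18 = 0, 306 mod 20 = 6.

x ≡ 306 (mod 360).


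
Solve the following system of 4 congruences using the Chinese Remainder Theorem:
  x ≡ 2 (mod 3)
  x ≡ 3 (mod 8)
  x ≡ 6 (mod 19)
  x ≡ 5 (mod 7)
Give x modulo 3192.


Product of moduli M = 3 · 8 · 19 · 7 = 3192.
Merge one congruence at a time:
  Start: x ≡ 2 (mod 3).
  Combine with x ≡ 3 (mod 8); new modulus lcm = 24.
    Write x = 2 + 3·t and substitute into x ≡ 3 (mod 8): 3·t ≡ 3 − 2 = 1 (mod 8).
    The inverse of 3 mod 8 is 3 (since 3·3 = 9 = 1·8 + 1), so t ≡ 3·1 = 3 ≡ 3 (mod 8).
    Then x = 2 + 3·3 = 11, valid modulo lcm(3, 8) = 24: x ≡ 11 (mod 24).
  Combine with x ≡ 6 (mod 19); new modulus lcm = 456.
    Write x = 11 + 24·t and substitute into x ≡ 6 (mod 19): 24·t ≡ 6 − 11 = -5 (mod 19).
    Reduce coefficients mod 19: 5·t ≡ 14 (mod 19).
    The inverse of 5 mod 19 is 4 (since 5·4 = 20 = 1·19 + 1), so t ≡ 4·14 = 56 ≡ 18 (mod 19).
    Then x = 11 + 24·18 = 443, valid modulo lcm(24, 19) = 456: x ≡ 443 (mod 456).
  Combine with x ≡ 5 (mod 7); new modulus lcm = 3192.
    Write x = 443 + 456·t and substitute into x ≡ 5 (mod 7): 456·t ≡ 5 − 443 = -438 (mod 7).
    Reduce coefficients mod 7: 1·t ≡ 3 (mod 7).
    So t ≡ 3 (mod 7).
    Then x = 443 + 456·3 = 1811, valid modulo lcm(456, 7) = 3192: x ≡ 1811 (mod 3192).
Verify against each original: 1811 mod 3 = 2, 1811 mod 8 = 3, 1811 mod 19 = 6, 1811 mod 7 = 5.

x ≡ 1811 (mod 3192).


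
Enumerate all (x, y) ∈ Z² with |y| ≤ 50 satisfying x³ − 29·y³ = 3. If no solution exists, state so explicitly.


The equation is x³ - 29y³ = 3. For fixed y, x³ = 29·y³ + 3, so a solution requires the RHS to be a perfect cube.
Strategy: iterate y from -50 to 50, compute RHS = 29·y³ + 3, and check whether it is a (positive or negative) perfect cube.
Check small values of y:
  y = 0: RHS = 3 is not a perfect cube.
  y = 1: RHS = 32 is not a perfect cube.
  y = -1: RHS = -26 is not a perfect cube.
  y = 2: RHS = 235 is not a perfect cube.
  y = -2: RHS = -229 is not a perfect cube.
  y = 3: RHS = 786 is not a perfect cube.
  y = -3: RHS = -780 is not a perfect cube.
Continuing the search up to |y| = 50 finds no solutions either.
No (x, y) in the scanned range satisfies the equation.

No integer solutions with |y| ≤ 50.


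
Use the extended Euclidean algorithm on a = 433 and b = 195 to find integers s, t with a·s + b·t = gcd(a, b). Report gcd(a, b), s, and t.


Euclidean algorithm on (433, 195) — divide until remainder is 0:
  433 = 2 · 195 + 43
  195 = 4 · 43 + 23
  43 = 1 · 23 + 20
  23 = 1 · 20 + 3
  20 = 6 · 3 + 2
  3 = 1 · 2 + 1
  2 = 2 · 1 + 0
gcd(433, 195) = 1.
Track Bezout coefficients alongside the remainders: start with r₀ = 433 = a·1 + b·0 (s = 1, t = 0) and r₁ = 195 = a·0 + b·1 (s = 0, t = 1); each new remainder r_{k+1} = r_{k-1} − q_k·r_k inherits s_{k+1} = s_{k-1} − q_k·s_k, t_{k+1} = t_{k-1} − q_k·t_k, so r_k = a·s_k + b·t_k at every step:
  q = 2: r = 43, s = 1 − 2·0 = 1, t = 0 − 2·1 = -2  (check: 433·1 + 195·(-2) = 43)
  q = 4: r = 23, s = 0 − 4·1 = -4, t = 1 − 4·(-2) = 9  (check: 433·(-4) + 195·9 = 23)
  q = 1: r = 20, s = 1 − 1·(-4) = 5, t = -2 − 1·9 = -11  (check: 433·5 + 195·(-11) = 20)
  q = 1: r = 3, s = -4 − 1·5 = -9, t = 9 − 1·(-11) = 20  (check: 433·(-9) + 195·20 = 3)
  q = 6: r = 2, s = 5 − 6·(-9) = 59, t = -11 − 6·20 = -131  (check: 433·59 + 195·(-131) = 2)
  q = 1: r = 1, s = -9 − 1·59 = -68, t = 20 − 1·(-131) = 151  (check: 433·(-68) + 195·151 = 1)
The row with r = 1 (the gcd) gives the Bezout coefficients s = -68, t = 151.
Result: 433 · (-68) + 195 · (151) = 1.

gcd(433, 195) = 1; s = -68, t = 151 (check: 433·(-68) + 195·151 = 1).


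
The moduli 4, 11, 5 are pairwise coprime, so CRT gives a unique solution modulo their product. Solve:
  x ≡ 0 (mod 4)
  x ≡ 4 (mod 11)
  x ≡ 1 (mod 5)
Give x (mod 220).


Moduli 4, 11, 5 are pairwise coprime; by CRT there is a unique solution modulo M = 4 · 11 · 5 = 220.
Solve pairwise, accumulating the modulus:
  Start with x ≡ 0 (mod 4).
  Combine with x ≡ 4 (mod 11): since gcd(4, 11) = 1, we get a unique residue mod 44.
    Write x = 0 + 4·t and substitute into x ≡ 4 (mod 11): 4·t ≡ 4 − 0 = 4 (mod 11).
    The inverse of 4 mod 11 is 3 (since 4·3 = 12 = 1·11 + 1), so t ≡ 3·4 = 12 ≡ 1 (mod 11).
    Then x = 0 + 4·1 = 4, valid modulo lcm(4, 11) = 44: x ≡ 4 (mod 44).
  Combine with x ≡ 1 (mod 5): since gcd(44, 5) = 1, we get a unique residue mod 220.
    Write x = 4 + 44·t and substitute into x ≡ 1 (mod 5): 44·t ≡ 1 − 4 = -3 (mod 5).
    Reduce coefficients mod 5: 4·t ≡ 2 (mod 5).
    The inverse of 4 mod 5 is 4 (since 4·4 = 16 = 3·5 + 1), so t ≡ 4·2 = 8 ≡ 3 (mod 5).
    Then x = 4 + 44·3 = 136, valid modulo lcm(44, 5) = 220: x ≡ 136 (mod 220).
Verify: 136 mod 4 = 0 ✓, 136 mod 11 = 4 ✓, 136 mod 5 = 1 ✓.

x ≡ 136 (mod 220).


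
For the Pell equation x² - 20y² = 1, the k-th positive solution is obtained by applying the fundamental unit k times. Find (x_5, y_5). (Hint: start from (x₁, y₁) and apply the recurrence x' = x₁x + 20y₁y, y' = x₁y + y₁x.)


Step 1: Find the fundamental solution (x₁, y₁) of x² - 20y² = 1.
  Expand √20 as a continued fraction. a₀ = ⌊√20⌋ = 4; iterate m_{k+1} = d_k·a_k − m_k, d_{k+1} = (20 − m_{k+1}²)/d_k, a_{k+1} = ⌊(a₀ + m_{k+1})/d_{k+1}⌋ (starting m₀ = 0, d₀ = 1), with convergents p_k = a_k·p_{k-1} + p_{k-2}, q_k = a_k·q_{k-1} + q_{k-2} (p₋₁ = 1, q₋₁ = 0):
  k = 0: a₀ = 4; p₀/q₀ = 4/1; p₀² − 20·q₀² = 16 − 20 = -4.
  k = 1: m = 4, d = 4, a = ⌊(4 + 4)/4⌋ = 2; p/q = (2·4 + 1)/(2·1 + 0) = 9/2; p² − 20·q² = 81 − 80 = 1.
  The first convergent with p² − 20·q² = 1 gives the fundamental solution (x₁, y₁) = (9, 2).
Step 2: Apply the recurrence (x_{n+1}, y_{n+1}) = (x₁x_n + 20y₁y_n, x₁y_n + y₁x_n) repeatedly.
  From (x_1, y_1) = (9, 2): x_2 = 9·9 + 20·2·2 = 161; y_2 = 9·2 + 2·9 = 36.
  From (x_2, y_2) = (161, 36): x_3 = 9·161 + 20·2·36 = 2889; y_3 = 9·36 + 2·161 = 646.
  From (x_3, y_3) = (2889, 646): x_4 = 9·2889 + 20·2·646 = 51841; y_4 = 9·646 + 2·2889 = 11592.
  From (x_4, y_4) = (51841, 11592): x_5 = 9·51841 + 20·2·11592 = 930249; y_5 = 9·11592 + 2·51841 = 208010.
Step 3: Verify x_5² - 20·y_5² = 865363202001 - 865363202000 = 1 (should be 1). ✓

(x_1, y_1) = (9, 2); (x_5, y_5) = (930249, 208010).


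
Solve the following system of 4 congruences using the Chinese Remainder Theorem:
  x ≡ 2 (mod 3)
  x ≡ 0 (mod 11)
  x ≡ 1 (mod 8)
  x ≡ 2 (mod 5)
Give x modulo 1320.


Product of moduli M = 3 · 11 · 8 · 5 = 1320.
Merge one congruence at a time:
  Start: x ≡ 2 (mod 3).
  Combine with x ≡ 0 (mod 11); new modulus lcm = 33.
    Write x = 2 + 3·t and substitute into x ≡ 0 (mod 11): 3·t ≡ 0 − 2 = -2 (mod 11).
    Reduce coefficients mod 11: 3·t ≡ 9 (mod 11).
    The inverse of 3 mod 11 is 4 (since 3·4 = 12 = 1·11 + 1), so t ≡ 4·9 = 36 ≡ 3 (mod 11).
    Then x = 2 + 3·3 = 11, valid modulo lcm(3, 11) = 33: x ≡ 11 (mod 33).
  Combine with x ≡ 1 (mod 8); new modulus lcm = 264.
    Write x = 11 + 33·t and substitute into x ≡ 1 (mod 8): 33·t ≡ 1 − 11 = -10 (mod 8).
    Reduce coefficients mod 8: 1·t ≡ 6 (mod 8).
    So t ≡ 6 (mod 8).
    Then x = 11 + 33·6 = 209, valid modulo lcm(33, 8) = 264: x ≡ 209 (mod 264).
  Combine with x ≡ 2 (mod 5); new modulus lcm = 1320.
    Write x = 209 + 264·t and substitute into x ≡ 2 (mod 5): 264·t ≡ 2 − 209 = -207 (mod 5).
    Reduce coefficients mod 5: 4·t ≡ 3 (mod 5).
    The inverse of 4 mod 5 is 4 (since 4·4 = 16 = 3·5 + 1), so t ≡ 4·3 = 12 ≡ 2 (mod 5).
    Then x = 209 + 264·2 = 737, valid modulo lcm(264, 5) = 1320: x ≡ 737 (mod 1320).
Verify against each original: 737 mod 3 = 2, 737 mod 11 = 0, 737 mod 8 = 1, 737 mod 5 = 2.

x ≡ 737 (mod 1320).


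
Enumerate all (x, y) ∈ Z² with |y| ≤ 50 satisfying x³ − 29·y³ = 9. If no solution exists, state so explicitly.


The equation is x³ - 29y³ = 9. For fixed y, x³ = 29·y³ + 9, so a solution requires the RHS to be a perfect cube.
Strategy: iterate y from -50 to 50, compute RHS = 29·y³ + 9, and check whether it is a (positive or negative) perfect cube.
Check small values of y:
  y = 0: RHS = 9 is not a perfect cube.
  y = 1: RHS = 38 is not a perfect cube.
  y = -1: RHS = -20 is not a perfect cube.
  y = 2: RHS = 241 is not a perfect cube.
  y = -2: RHS = -223 is not a perfect cube.
  y = 3: RHS = 792 is not a perfect cube.
  y = -3: RHS = -774 is not a perfect cube.
Continuing the search up to |y| = 50 finds no solutions either.
No (x, y) in the scanned range satisfies the equation.

No integer solutions with |y| ≤ 50.


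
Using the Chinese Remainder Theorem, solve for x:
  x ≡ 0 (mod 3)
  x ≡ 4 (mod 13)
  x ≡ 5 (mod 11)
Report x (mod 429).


Moduli 3, 13, 11 are pairwise coprime; by CRT there is a unique solution modulo M = 3 · 13 · 11 = 429.
Solve pairwise, accumulating the modulus:
  Start with x ≡ 0 (mod 3).
  Combine with x ≡ 4 (mod 13): since gcd(3, 13) = 1, we get a unique residue mod 39.
    Write x = 0 + 3·t and substitute into x ≡ 4 (mod 13): 3·t ≡ 4 − 0 = 4 (mod 13).
    The inverse of 3 mod 13 is 9 (since 3·9 = 27 = 2·13 + 1), so t ≡ 9·4 = 36 ≡ 10 (mod 13).
    Then x = 0 + 3·10 = 30, valid modulo lcm(3, 13) = 39: x ≡ 30 (mod 39).
  Combine with x ≡ 5 (mod 11): since gcd(39, 11) = 1, we get a unique residue mod 429.
    Write x = 30 + 39·t and substitute into x ≡ 5 (mod 11): 39·t ≡ 5 − 30 = -25 (mod 11).
    Reduce coefficients mod 11: 6·t ≡ 8 (mod 11).
    The inverse of 6 mod 11 is 2 (since 6·2 = 12 = 1·11 + 1), so t ≡ 2·8 = 16 ≡ 5 (mod 11).
    Then x = 30 + 39·5 = 225, valid modulo lcm(39, 11) = 429: x ≡ 225 (mod 429).
Verify: 225 mod 3 = 0 ✓, 225 mod 13 = 4 ✓, 225 mod 11 = 5 ✓.

x ≡ 225 (mod 429).


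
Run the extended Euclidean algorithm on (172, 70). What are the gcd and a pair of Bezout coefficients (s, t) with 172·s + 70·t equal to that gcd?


Euclidean algorithm on (172, 70) — divide until remainder is 0:
  172 = 2 · 70 + 32
  70 = 2 · 32 + 6
  32 = 5 · 6 + 2
  6 = 3 · 2 + 0
gcd(172, 70) = 2.
Track Bezout coefficients alongside the remainders: start with r₀ = 172 = a·1 + b·0 (s = 1, t = 0) and r₁ = 70 = a·0 + b·1 (s = 0, t = 1); each new remainder r_{k+1} = r_{k-1} − q_k·r_k inherits s_{k+1} = s_{k-1} − q_k·s_k, t_{k+1} = t_{k-1} − q_k·t_k, so r_k = a·s_k + b·t_k at every step:
  q = 2: r = 32, s = 1 − 2·0 = 1, t = 0 − 2·1 = -2  (check: 172·1 + 70·(-2) = 32)
  q = 2: r = 6, s = 0 − 2·1 = -2, t = 1 − 2·(-2) = 5  (check: 172·(-2) + 70·5 = 6)
  q = 5: r = 2, s = 1 − 5·(-2) = 11, t = -2 − 5·5 = -27  (check: 172·11 + 70·(-27) = 2)
The row with r = 2 (the gcd) gives the Bezout coefficients s = 11, t = -27.
Result: 172 · (11) + 70 · (-27) = 2.

gcd(172, 70) = 2; s = 11, t = -27 (check: 172·11 + 70·(-27) = 2).


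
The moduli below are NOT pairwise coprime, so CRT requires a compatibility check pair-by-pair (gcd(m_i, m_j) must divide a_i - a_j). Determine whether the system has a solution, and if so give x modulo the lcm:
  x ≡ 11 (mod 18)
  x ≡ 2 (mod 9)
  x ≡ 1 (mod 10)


Moduli 18, 9, 10 are not pairwise coprime, so CRT works modulo lcm(m_i) when all pairwise compatibility conditions hold.
Pairwise compatibility: gcd(m_i, m_j) must divide a_i - a_j for every pair.
Merge one congruence at a time:
  Start: x ≡ 11 (mod 18).
  Combine with x ≡ 2 (mod 9): gcd(18, 9) = 9; 2 - 11 = -9, which IS divisible by 9, so compatible.
    Write x = 11 + 18·t and substitute into x ≡ 2 (mod 9): 18·t ≡ 2 − 11 = -9 (mod 9).
    Divide the congruence (and modulus) by g = 9: 2·t ≡ -1 (mod 1).
    Modulo 1 every t works; take t = 0.
    Then x = 11 + 18·0 = 11, valid modulo lcm(18, 9) = 18: x ≡ 11 (mod 18).
  Combine with x ≡ 1 (mod 10): gcd(18, 10) = 2; 1 - 11 = -10, which IS divisible by 2, so compatible.
    Write x = 11 + 18·t and substitute into x ≡ 1 (mod 10): 18·t ≡ 1 − 11 = -10 (mod 10).
    Divide the congruence (and modulus) by g = 2: 9·t ≡ -5 (mod 5).
    Reduce coefficients mod 5: 4·t ≡ 0 (mod 5).
    The inverse of 4 mod 5 is 4 (since 4·4 = 16 = 3·5 + 1), so t ≡ 4·0 = 0 ≡ 0 (mod 5).
    Then x = 11 + 18·0 = 11, valid modulo lcm(18, 10) = 90: x ≡ 11 (mod 90).
Verify: 11 mod 18 = 11, 11 mod 9 = 2, 11 mod 10 = 1.

x ≡ 11 (mod 90).


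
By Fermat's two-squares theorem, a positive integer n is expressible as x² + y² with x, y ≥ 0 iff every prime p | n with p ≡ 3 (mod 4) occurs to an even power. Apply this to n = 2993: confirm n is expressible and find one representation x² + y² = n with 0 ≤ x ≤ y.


Step 1: Factor n = 2993 = 41 · 73.
Step 2: Check the mod-4 condition on each prime factor: 41 ≡ 1 (mod 4), exponent 1; 73 ≡ 1 (mod 4), exponent 1.
All primes ≡ 3 (mod 4) appear to even exponent (or don't appear), so by the two-squares theorem n IS expressible as a sum of two squares.
Step 3: Build a representation. Here n = 41 · 73 is a product of primes ≡ 1 (mod 4). Each prime p ≡ 1 (mod 4) is itself a sum of two squares; find a² by testing p − a² for a perfect square:
  41: 41 − 1² = 40, 41 − 2² = 37, 41 − 3² = 32, 41 − 4² = 25 = 5² ⇒ 41 = 4² + 5².
  73: 73 − 1² = 72, 73 − 2² = 69, 73 − 3² = 64 = 8² ⇒ 73 = 3² + 8².
  Combine using the Brahmagupta–Fibonacci identity (a² + b²)(c² + d²) = (ac − bd)² + (ad + bc)² = (ac + bd)² + (ad − bc)²:
  41 · 73 = 2993: from (4² + 5²)(3² + 8²), take (4·3 − 5·8, 4·8 + 5·3) = (12 − 40, 32 + 15) = (-28, 47); dropping signs (only squares matter) gives (28, 47); check 28² + 47² = 784 + 2209 = 2993 ✓.
Step 4: Order so x ≤ y and verify: 28² + 47² = 784 + 2209 = 2993 = n. ✓

n = 2993 = 28² + 47² (one valid representation with x ≤ y).


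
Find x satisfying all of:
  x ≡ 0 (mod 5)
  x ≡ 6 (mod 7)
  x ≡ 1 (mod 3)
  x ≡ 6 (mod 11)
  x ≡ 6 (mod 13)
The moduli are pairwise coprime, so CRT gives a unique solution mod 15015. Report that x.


Product of moduli M = 5 · 7 · 3 · 11 · 13 = 15015.
Merge one congruence at a time:
  Start: x ≡ 0 (mod 5).
  Combine with x ≡ 6 (mod 7); new modulus lcm = 35.
    Write x = 0 + 5·t and substitute into x ≡ 6 (mod 7): 5·t ≡ 6 − 0 = 6 (mod 7).
    The inverse of 5 mod 7 is 3 (since 5·3 = 15 = 2·7 + 1), so t ≡ 3·6 = 18 ≡ 4 (mod 7).
    Then x = 0 + 5·4 = 20, valid modulo lcm(5, 7) = 35: x ≡ 20 (mod 35).
  Combine with x ≡ 1 (mod 3); new modulus lcm = 105.
    Write x = 20 + 35·t and substitute into x ≡ 1 (mod 3): 35·t ≡ 1 − 20 = -19 (mod 3).
    Reduce coefficients mod 3: 2·t ≡ 2 (mod 3).
    The inverse of 2 mod 3 is 2 (since 2·2 = 4 = 1·3 + 1), so t ≡ 2·2 = 4 ≡ 1 (mod 3).
    Then x = 20 + 35·1 = 55, valid modulo lcm(35, 3) = 105: x ≡ 55 (mod 105).
  Combine with x ≡ 6 (mod 11); new modulus lcm = 1155.
    Write x = 55 + 105·t and substitute into x ≡ 6 (mod 11): 105·t ≡ 6 − 55 = -49 (mod 11).
    Reduce coefficients mod 11: 6·t ≡ 6 (mod 11).
    The inverse of 6 mod 11 is 2 (since 6·2 = 12 = 1·11 + 1), so t ≡ 2·6 = 12 ≡ 1 (mod 11).
    Then x = 55 + 105·1 = 160, valid modulo lcm(105, 11) = 1155: x ≡ 160 (mod 1155).
  Combine with x ≡ 6 (mod 13); new modulus lcm = 15015.
    Write x = 160 + 1155·t and substitute into x ≡ 6 (mod 13): 1155·t ≡ 6 − 160 = -154 (mod 13).
    Reduce coefficients mod 13: 11·t ≡ 2 (mod 13).
    The inverse of 11 mod 13 is 6 (since 11·6 = 66 = 5·13 + 1), so t ≡ 6·2 = 12 ≡ 12 (mod 13).
    Then x = 160 + 1155·12 = 14020, valid modulo lcm(1155, 13) = 15015: x ≡ 14020 (mod 15015).
Verify against each original: 14020 mod 5 = 0, 14020 mod 7 = 6, 14020 mod 3 = 1, 14020 mod 11 = 6, 14020 mod 13 = 6.

x ≡ 14020 (mod 15015).


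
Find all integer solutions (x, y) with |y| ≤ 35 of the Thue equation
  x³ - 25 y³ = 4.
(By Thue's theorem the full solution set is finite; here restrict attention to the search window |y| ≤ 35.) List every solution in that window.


The equation is x³ - 25y³ = 4. For fixed y, x³ = 25·y³ + 4, so a solution requires the RHS to be a perfect cube.
Strategy: iterate y from -35 to 35, compute RHS = 25·y³ + 4, and check whether it is a (positive or negative) perfect cube.
Check small values of y:
  y = 0: RHS = 4 is not a perfect cube.
  y = 1: RHS = 29 is not a perfect cube.
  y = -1: RHS = -21 is not a perfect cube.
  y = 2: RHS = 204 is not a perfect cube.
  y = -2: RHS = -196 is not a perfect cube.
  y = 3: RHS = 679 is not a perfect cube.
  y = -3: RHS = -671 is not a perfect cube.
Continuing the search up to |y| = 35 finds no solutions either.
No (x, y) in the scanned range satisfies the equation.

No integer solutions with |y| ≤ 35.


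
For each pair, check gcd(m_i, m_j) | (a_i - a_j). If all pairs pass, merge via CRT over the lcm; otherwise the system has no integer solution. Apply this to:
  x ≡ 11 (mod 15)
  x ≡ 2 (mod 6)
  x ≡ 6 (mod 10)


Moduli 15, 6, 10 are not pairwise coprime, so CRT works modulo lcm(m_i) when all pairwise compatibility conditions hold.
Pairwise compatibility: gcd(m_i, m_j) must divide a_i - a_j for every pair.
Merge one congruence at a time:
  Start: x ≡ 11 (mod 15).
  Combine with x ≡ 2 (mod 6): gcd(15, 6) = 3; 2 - 11 = -9, which IS divisible by 3, so compatible.
    Write x = 11 + 15·t and substitute into x ≡ 2 (mod 6): 15·t ≡ 2 − 11 = -9 (mod 6).
    Divide the congruence (and modulus) by g = 3: 5·t ≡ -3 (mod 2).
    Reduce coefficients mod 2: 1·t ≡ 1 (mod 2).
    So t ≡ 1 (mod 2).
    Then x = 11 + 15·1 = 26, valid modulo lcm(15, 6) = 30: x ≡ 26 (mod 30).
  Combine with x ≡ 6 (mod 10): gcd(30, 10) = 10; 6 - 26 = -20, which IS divisible by 10, so compatible.
    Write x = 26 + 30·t and substitute into x ≡ 6 (mod 10): 30·t ≡ 6 − 26 = -20 (mod 10).
    Divide the congruence (and modulus) by g = 10: 3·t ≡ -2 (mod 1).
    Modulo 1 every t works; take t = 0.
    Then x = 26 + 30·0 = 26, valid modulo lcm(30, 10) = 30: x ≡ 26 (mod 30).
Verify: 26 mod 15 = 11, 26 mod 6 = 2, 26 mod 10 = 6.

x ≡ 26 (mod 30).


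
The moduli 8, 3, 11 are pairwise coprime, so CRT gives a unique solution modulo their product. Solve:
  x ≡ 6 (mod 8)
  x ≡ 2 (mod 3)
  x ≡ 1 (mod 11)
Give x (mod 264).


Moduli 8, 3, 11 are pairwise coprime; by CRT there is a unique solution modulo M = 8 · 3 · 11 = 264.
Solve pairwise, accumulating the modulus:
  Start with x ≡ 6 (mod 8).
  Combine with x ≡ 2 (mod 3): since gcd(8, 3) = 1, we get a unique residue mod 24.
    Write x = 6 + 8·t and substitute into x ≡ 2 (mod 3): 8·t ≡ 2 − 6 = -4 (mod 3).
    Reduce coefficients mod 3: 2·t ≡ 2 (mod 3).
    The inverse of 2 mod 3 is 2 (since 2·2 = 4 = 1·3 + 1), so t ≡ 2·2 = 4 ≡ 1 (mod 3).
    Then x = 6 + 8·1 = 14, valid modulo lcm(8, 3) = 24: x ≡ 14 (mod 24).
  Combine with x ≡ 1 (mod 11): since gcd(24, 11) = 1, we get a unique residue mod 264.
    Write x = 14 + 24·t and substitute into x ≡ 1 (mod 11): 24·t ≡ 1 − 14 = -13 (mod 11).
    Reduce coefficients mod 11: 2·t ≡ 9 (mod 11).
    The inverse of 2 mod 11 is 6 (since 2·6 = 12 = 1·11 + 1), so t ≡ 6·9 = 54 ≡ 10 (mod 11).
    Then x = 14 + 24·10 = 254, valid modulo lcm(24, 11) = 264: x ≡ 254 (mod 264).
Verify: 254 mod 8 = 6 ✓, 254 mod 3 = 2 ✓, 254 mod 11 = 1 ✓.

x ≡ 254 (mod 264).


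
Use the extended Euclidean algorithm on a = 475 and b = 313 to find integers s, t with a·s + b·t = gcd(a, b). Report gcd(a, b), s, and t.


Euclidean algorithm on (475, 313) — divide until remainder is 0:
  475 = 1 · 313 + 162
  313 = 1 · 162 + 151
  162 = 1 · 151 + 11
  151 = 13 · 11 + 8
  11 = 1 · 8 + 3
  8 = 2 · 3 + 2
  3 = 1 · 2 + 1
  2 = 2 · 1 + 0
gcd(475, 313) = 1.
Track Bezout coefficients alongside the remainders: start with r₀ = 475 = a·1 + b·0 (s = 1, t = 0) and r₁ = 313 = a·0 + b·1 (s = 0, t = 1); each new remainder r_{k+1} = r_{k-1} − q_k·r_k inherits s_{k+1} = s_{k-1} − q_k·s_k, t_{k+1} = t_{k-1} − q_k·t_k, so r_k = a·s_k + b·t_k at every step:
  q = 1: r = 162, s = 1 − 1·0 = 1, t = 0 − 1·1 = -1  (check: 475·1 + 313·(-1) = 162)
  q = 1: r = 151, s = 0 − 1·1 = -1, t = 1 − 1·(-1) = 2  (check: 475·(-1) + 313·2 = 151)
  q = 1: r = 11, s = 1 − 1·(-1) = 2, t = -1 − 1·2 = -3  (check: 475·2 + 313·(-3) = 11)
  q = 13: r = 8, s = -1 − 13·2 = -27, t = 2 − 13·(-3) = 41  (check: 475·(-27) + 313·41 = 8)
  q = 1: r = 3, s = 2 − 1·(-27) = 29, t = -3 − 1·41 = -44  (check: 475·29 + 313·(-44) = 3)
  q = 2: r = 2, s = -27 − 2·29 = -85, t = 41 − 2·(-44) = 129  (check: 475·(-85) + 313·129 = 2)
  q = 1: r = 1, s = 29 − 1·(-85) = 114, t = -44 − 1·129 = -173  (check: 475·114 + 313·(-173) = 1)
The row with r = 1 (the gcd) gives the Bezout coefficients s = 114, t = -173.
Result: 475 · (114) + 313 · (-173) = 1.

gcd(475, 313) = 1; s = 114, t = -173 (check: 475·114 + 313·(-173) = 1).


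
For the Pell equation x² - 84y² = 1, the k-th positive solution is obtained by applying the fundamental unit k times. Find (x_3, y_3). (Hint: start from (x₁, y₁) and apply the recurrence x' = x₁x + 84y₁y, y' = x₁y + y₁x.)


Step 1: Find the fundamental solution (x₁, y₁) of x² - 84y² = 1.
  Expand √84 as a continued fraction. a₀ = ⌊√84⌋ = 9; iterate m_{k+1} = d_k·a_k − m_k, d_{k+1} = (84 − m_{k+1}²)/d_k, a_{k+1} = ⌊(a₀ + m_{k+1})/d_{k+1}⌋ (starting m₀ = 0, d₀ = 1), with convergents p_k = a_k·p_{k-1} + p_{k-2}, q_k = a_k·q_{k-1} + q_{k-2} (p₋₁ = 1, q₋₁ = 0):
  k = 0: a₀ = 9; p₀/q₀ = 9/1; p₀² − 84·q₀² = 81 − 84 = -3.
  k = 1: m = 9, d = 3, a = ⌊(9 + 9)/3⌋ = 6; p/q = (6·9 + 1)/(6·1 + 0) = 55/6; p² − 84·q² = 3025 − 3024 = 1.
  The first convergent with p² − 84·q² = 1 gives the fundamental solution (x₁, y₁) = (55, 6).
Step 2: Apply the recurrence (x_{n+1}, y_{n+1}) = (x₁x_n + 84y₁y_n, x₁y_n + y₁x_n) repeatedly.
  From (x_1, y_1) = (55, 6): x_2 = 55·55 + 84·6·6 = 6049; y_2 = 55·6 + 6·55 = 660.
  From (x_2, y_2) = (6049, 660): x_3 = 55·6049 + 84·6·660 = 665335; y_3 = 55·660 + 6·6049 = 72594.
Step 3: Verify x_3² - 84·y_3² = 442670662225 - 442670662224 = 1 (should be 1). ✓

(x_1, y_1) = (55, 6); (x_3, y_3) = (665335, 72594).


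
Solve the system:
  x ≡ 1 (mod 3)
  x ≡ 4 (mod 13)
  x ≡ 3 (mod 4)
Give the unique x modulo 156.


Moduli 3, 13, 4 are pairwise coprime; by CRT there is a unique solution modulo M = 3 · 13 · 4 = 156.
Solve pairwise, accumulating the modulus:
  Start with x ≡ 1 (mod 3).
  Combine with x ≡ 4 (mod 13): since gcd(3, 13) = 1, we get a unique residue mod 39.
    Write x = 1 + 3·t and substitute into x ≡ 4 (mod 13): 3·t ≡ 4 − 1 = 3 (mod 13).
    The inverse of 3 mod 13 is 9 (since 3·9 = 27 = 2·13 + 1), so t ≡ 9·3 = 27 ≡ 1 (mod 13).
    Then x = 1 + 3·1 = 4, valid modulo lcm(3, 13) = 39: x ≡ 4 (mod 39).
  Combine with x ≡ 3 (mod 4): since gcd(39, 4) = 1, we get a unique residue mod 156.
    Write x = 4 + 39·t and substitute into x ≡ 3 (mod 4): 39·t ≡ 3 − 4 = -1 (mod 4).
    Reduce coefficients mod 4: 3·t ≡ 3 (mod 4).
    The inverse of 3 mod 4 is 3 (since 3·3 = 9 = 2·4 + 1), so t ≡ 3·3 = 9 ≡ 1 (mod 4).
    Then x = 4 + 39·1 = 43, valid modulo lcm(39, 4) = 156: x ≡ 43 (mod 156).
Verify: 43 mod 3 = 1 ✓, 43 mod 13 = 4 ✓, 43 mod 4 = 3 ✓.

x ≡ 43 (mod 156).


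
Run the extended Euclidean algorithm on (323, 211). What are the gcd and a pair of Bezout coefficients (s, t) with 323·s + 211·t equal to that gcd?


Euclidean algorithm on (323, 211) — divide until remainder is 0:
  323 = 1 · 211 + 112
  211 = 1 · 112 + 99
  112 = 1 · 99 + 13
  99 = 7 · 13 + 8
  13 = 1 · 8 + 5
  8 = 1 · 5 + 3
  5 = 1 · 3 + 2
  3 = 1 · 2 + 1
  2 = 2 · 1 + 0
gcd(323, 211) = 1.
Track Bezout coefficients alongside the remainders: start with r₀ = 323 = a·1 + b·0 (s = 1, t = 0) and r₁ = 211 = a·0 + b·1 (s = 0, t = 1); each new remainder r_{k+1} = r_{k-1} − q_k·r_k inherits s_{k+1} = s_{k-1} − q_k·s_k, t_{k+1} = t_{k-1} − q_k·t_k, so r_k = a·s_k + b·t_k at every step:
  q = 1: r = 112, s = 1 − 1·0 = 1, t = 0 − 1·1 = -1  (check: 323·1 + 211·(-1) = 112)
  q = 1: r = 99, s = 0 − 1·1 = -1, t = 1 − 1·(-1) = 2  (check: 323·(-1) + 211·2 = 99)
  q = 1: r = 13, s = 1 − 1·(-1) = 2, t = -1 − 1·2 = -3  (check: 323·2 + 211·(-3) = 13)
  q = 7: r = 8, s = -1 − 7·2 = -15, t = 2 − 7·(-3) = 23  (check: 323·(-15) + 211·23 = 8)
  q = 1: r = 5, s = 2 − 1·(-15) = 17, t = -3 − 1·23 = -26  (check: 323·17 + 211·(-26) = 5)
  q = 1: r = 3, s = -15 − 1·17 = -32, t = 23 − 1·(-26) = 49  (check: 323·(-32) + 211·49 = 3)
  q = 1: r = 2, s = 17 − 1·(-32) = 49, t = -26 − 1·49 = -75  (check: 323·49 + 211·(-75) = 2)
  q = 1: r = 1, s = -32 − 1·49 = -81, t = 49 − 1·(-75) = 124  (check: 323·(-81) + 211·124 = 1)
The row with r = 1 (the gcd) gives the Bezout coefficients s = -81, t = 124.
Result: 323 · (-81) + 211 · (124) = 1.

gcd(323, 211) = 1; s = -81, t = 124 (check: 323·(-81) + 211·124 = 1).


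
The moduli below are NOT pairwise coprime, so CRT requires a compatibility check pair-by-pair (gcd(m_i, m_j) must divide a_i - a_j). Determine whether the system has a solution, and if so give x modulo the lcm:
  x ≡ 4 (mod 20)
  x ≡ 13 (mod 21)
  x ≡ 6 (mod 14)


Moduli 20, 21, 14 are not pairwise coprime, so CRT works modulo lcm(m_i) when all pairwise compatibility conditions hold.
Pairwise compatibility: gcd(m_i, m_j) must divide a_i - a_j for every pair.
Merge one congruence at a time:
  Start: x ≡ 4 (mod 20).
  Combine with x ≡ 13 (mod 21): gcd(20, 21) = 1; 13 - 4 = 9, which IS divisible by 1, so compatible.
    Write x = 4 + 20·t and substitute into x ≡ 13 (mod 21): 20·t ≡ 13 − 4 = 9 (mod 21).
    The inverse of 20 mod 21 is 20 (since 20·20 = 400 = 19·21 + 1), so t ≡ 20·9 = 180 ≡ 12 (mod 21).
    Then x = 4 + 20·12 = 244, valid modulo lcm(20, 21) = 420: x ≡ 244 (mod 420).
  Combine with x ≡ 6 (mod 14): gcd(420, 14) = 14; 6 - 244 = -238, which IS divisible by 14, so compatible.
    Write x = 244 + 420·t and substitute into x ≡ 6 (mod 14): 420·t ≡ 6 − 244 = -238 (mod 14).
    Divide the congruence (and modulus) by g = 14: 30·t ≡ -17 (mod 1).
    Modulo 1 every t works; take t = 0.
    Then x = 244 + 420·0 = 244, valid modulo lcm(420, 14) = 420: x ≡ 244 (mod 420).
Verify: 244 mod 20 = 4, 244 mod 21 = 13, 244 mod 14 = 6.

x ≡ 244 (mod 420).


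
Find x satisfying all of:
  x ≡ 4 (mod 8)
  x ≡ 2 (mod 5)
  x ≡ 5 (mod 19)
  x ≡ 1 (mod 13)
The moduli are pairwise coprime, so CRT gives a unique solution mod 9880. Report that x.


Product of moduli M = 8 · 5 · 19 · 13 = 9880.
Merge one congruence at a time:
  Start: x ≡ 4 (mod 8).
  Combine with x ≡ 2 (mod 5); new modulus lcm = 40.
    Write x = 4 + 8·t and substitute into x ≡ 2 (mod 5): 8·t ≡ 2 − 4 = -2 (mod 5).
    Reduce coefficients mod 5: 3·t ≡ 3 (mod 5).
    The inverse of 3 mod 5 is 2 (since 3·2 = 6 = 1·5 + 1), so t ≡ 2·3 = 6 ≡ 1 (mod 5).
    Then x = 4 + 8·1 = 12, valid modulo lcm(8, 5) = 40: x ≡ 12 (mod 40).
  Combine with x ≡ 5 (mod 19); new modulus lcm = 760.
    Write x = 12 + 40·t and substitute into x ≡ 5 (mod 19): 40·t ≡ 5 − 12 = -7 (mod 19).
    Reduce coefficients mod 19: 2·t ≡ 12 (mod 19).
    The inverse of 2 mod 19 is 10 (since 2·10 = 20 = 1·19 + 1), so t ≡ 10·12 = 120 ≡ 6 (mod 19).
    Then x = 12 + 40·6 = 252, valid modulo lcm(40, 19) = 760: x ≡ 252 (mod 760).
  Combine with x ≡ 1 (mod 13); new modulus lcm = 9880.
    Write x = 252 + 760·t and substitute into x ≡ 1 (mod 13): 760·t ≡ 1 − 252 = -251 (mod 13).
    Reduce coefficients mod 13: 6·t ≡ 9 (mod 13).
    The inverse of 6 mod 13 is 11 (since 6·11 = 66 = 5·13 + 1), so t ≡ 11·9 = 99 ≡ 8 (mod 13).
    Then x = 252 + 760·8 = 6332, valid modulo lcm(760, 13) = 9880: x ≡ 6332 (mod 9880).
Verify against each original: 6332 mod 8 = 4, 6332 mod 5 = 2, 6332 mod 19 = 5, 6332 mod 13 = 1.

x ≡ 6332 (mod 9880).


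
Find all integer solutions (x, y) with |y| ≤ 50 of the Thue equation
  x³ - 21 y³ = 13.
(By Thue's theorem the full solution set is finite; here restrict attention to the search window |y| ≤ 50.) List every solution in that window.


The equation is x³ - 21y³ = 13. For fixed y, x³ = 21·y³ + 13, so a solution requires the RHS to be a perfect cube.
Strategy: iterate y from -50 to 50, compute RHS = 21·y³ + 13, and check whether it is a (positive or negative) perfect cube.
Check small values of y:
  y = 0: RHS = 13 is not a perfect cube.
  y = 1: RHS = 34 is not a perfect cube.
  y = -1: RHS = -8 = (-2)³ ⇒ x = -2 works.
  y = 2: RHS = 181 is not a perfect cube.
  y = -2: RHS = -155 is not a perfect cube.
  y = 3: RHS = 580 is not a perfect cube.
  y = -3: RHS = -554 is not a perfect cube.
Continuing, at y = -4: RHS = -1331 = (-11)³ ⇒ x = -11 works.
Searching the remaining y in |y| ≤ 50 finds no further solutions.
Collected solutions: (-2, -1), (-11, -4).

Solutions (with |y| ≤ 50): (-2, -1), (-11, -4).


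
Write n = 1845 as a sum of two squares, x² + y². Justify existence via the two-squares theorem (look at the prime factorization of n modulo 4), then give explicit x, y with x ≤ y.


Step 1: Factor n = 1845 = 3^2 · 5 · 41.
Step 2: Check the mod-4 condition on each prime factor: 3 ≡ 3 (mod 4), exponent 2 (must be even); 5 ≡ 1 (mod 4), exponent 1; 41 ≡ 1 (mod 4), exponent 1.
All primes ≡ 3 (mod 4) appear to even exponent (or don't appear), so by the two-squares theorem n IS expressible as a sum of two squares.
Step 3: Build a representation. Group n = k² · m with k = 3 and m = 5 · 41 = 205 (a product of primes ≡ 1 (mod 4)); a representation of m scales to one of n via (k·x)² + (k·y)² = k²(x² + y²). Each prime p ≡ 1 (mod 4) is itself a sum of two squares; find a² by testing p − a² for a perfect square:
  5: 5 − 1² = 4 = 2² ⇒ 5 = 1² + 2².
  41: 41 − 1² = 40, 41 − 2² = 37, 41 − 3² = 32, 41 − 4² = 25 = 5² ⇒ 41 = 4² + 5².
  Combine using the Brahmagupta–Fibonacci identity (a² + b²)(c² + d²) = (ac − bd)² + (ad + bc)² = (ac + bd)² + (ad − bc)²:
  5 · 41 = 205: from (1² + 2²)(4² + 5²), take (1·4 − 2·5, 1·5 + 2·4) = (4 − 10, 5 + 8) = (-6, 13); dropping signs (only squares matter) gives (6, 13); check 6² + 13² = 36 + 169 = 205 ✓.
  Scale by k = 3: (3·6, 3·13) = (18, 39).
Step 4: Order so x ≤ y and verify: 18² + 39² = 324 + 1521 = 1845 = n. ✓

n = 1845 = 18² + 39² (one valid representation with x ≤ y).
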